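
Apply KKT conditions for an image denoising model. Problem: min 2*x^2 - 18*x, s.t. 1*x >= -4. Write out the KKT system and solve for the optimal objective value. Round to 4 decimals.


Step 1: Try lambda = 0 (constraint inactive).
Stationarity: 2*2*x - 18 = 0
x* = 18/(2*2) = 4.5
Check constraint: 1*4.5 = 4.5 >= -4 -- satisfied.
Step 2: Compute optimal value.
f(x*) = 2*4.5^2 - 18*4.5 = -40.5


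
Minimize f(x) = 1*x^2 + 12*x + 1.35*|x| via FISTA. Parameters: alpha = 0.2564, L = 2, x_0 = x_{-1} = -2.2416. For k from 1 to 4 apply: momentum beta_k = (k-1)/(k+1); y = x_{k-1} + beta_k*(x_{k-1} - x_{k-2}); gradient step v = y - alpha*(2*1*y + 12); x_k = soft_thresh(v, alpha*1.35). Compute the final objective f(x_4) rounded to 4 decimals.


FISTA on f(x) = 1*x^2 + 12*x + 1.35*|x|
L = 2, alpha = 0.2564
Iteration 1: beta = 0.0, y = -2.2416 + 0.0*(-2.2416 + 2.2416) = -2.2416
  grad(y) = 7.5168, v = y - alpha*grad = -4.1689
  prox(v) = soft_thresh(-4.1689, 0.3461) = -3.8228
Iteration 2: beta = 0.3333, y = -3.8228 + 0.3333*(-3.8228 + 2.2416) = -4.3498
  grad(y) = 3.3004, v = y - alpha*grad = -5.196
  prox(v) = soft_thresh(-5.196, 0.3461) = -4.8499
Iteration 3: beta = 0.5, y = -4.8499 + 0.5*(-4.8499 + 3.8228) = -5.3635
  grad(y) = 1.2731, v = y - alpha*grad = -5.6899
  prox(v) = soft_thresh(-5.6899, 0.3461) = -5.3437
Iteration 4: beta = 0.6, y = -5.3437 + 0.6*(-5.3437 + 4.8499) = -5.64
  grad(y) = 0.7199, v = y - alpha*grad = -5.8246
  prox(v) = soft_thresh(-5.8246, 0.3461) = -5.4785
f(x_4) = 1*(-5.4785)^2 + 12*(-5.4785) + 1.35*|-5.4785| = -28.3321


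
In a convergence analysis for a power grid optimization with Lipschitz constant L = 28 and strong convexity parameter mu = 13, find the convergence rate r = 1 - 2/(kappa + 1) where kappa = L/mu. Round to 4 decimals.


Step 1: Compute the condition number.
kappa = L/mu = 28/13 = 2.1538
Step 2: Compute the convergence rate.
r = 1 - 2/(kappa + 1) = 1 - 2*mu/(L + mu) = (L - mu)/(L + mu) = 15/41 = 0.3659


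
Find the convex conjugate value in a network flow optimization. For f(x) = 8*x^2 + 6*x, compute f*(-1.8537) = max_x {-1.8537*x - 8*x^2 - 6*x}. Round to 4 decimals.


f*(y) = sup_x {y*x - a*x^2 - b*x} = sup_x {(y-b)*x - a*x^2}
FOC: (y - b) - 2a*x = 0 => x* = (y - b)/(2a)
x* = (-1.8537 - 6)/(2*8) = -0.4909
f*(-1.8537) = (y-b)^2/(4a) = (-1.8537 - 6)^2/(4*8)
= 61.6806/32 = 1.9275


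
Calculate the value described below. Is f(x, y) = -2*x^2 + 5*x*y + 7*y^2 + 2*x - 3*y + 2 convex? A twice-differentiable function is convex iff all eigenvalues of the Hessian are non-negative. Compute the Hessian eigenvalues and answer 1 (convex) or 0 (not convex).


The Hessian of f(x,y) = -2*x^2 + 5*x*y + 7*y^2 + 2*x - 3*y + 2 is:
H = [[-4, 5], [5, 14]]
Trace = -4 + 14 = 10
Determinant = -4*14 - (5)^2 = -81
Discriminant = (10)^2 - 4*-81 = 424.0
Eigenvalues: lambda_1 = -5.2956, lambda_2 = 15.2956
The function is not convex.

0


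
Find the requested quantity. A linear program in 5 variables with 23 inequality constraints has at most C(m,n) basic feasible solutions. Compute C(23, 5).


Each vertex corresponds to some choice of n active constraints out of m, so the number of vertices is at most C(m, n) = m! / (n!(m-n)!).
m = 23, n = 5
Numerator: 23 * 22 * 21 * 20 * 19
Denominator: 5! = 120
C(23, 5) = 33649


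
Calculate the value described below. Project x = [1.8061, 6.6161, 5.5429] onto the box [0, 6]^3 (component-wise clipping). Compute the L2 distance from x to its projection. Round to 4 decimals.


Project each component onto [0, 6].
clip(1.8061) = 1.8061, clip(6.6161) = 6.0, clip(5.5429) = 5.5429
Projection = [1.8061, 6.0, 5.5429]
Squared diffs: [0.0, 0.3796, 0.0]
Distance = sqrt(0.3796) = 0.6161


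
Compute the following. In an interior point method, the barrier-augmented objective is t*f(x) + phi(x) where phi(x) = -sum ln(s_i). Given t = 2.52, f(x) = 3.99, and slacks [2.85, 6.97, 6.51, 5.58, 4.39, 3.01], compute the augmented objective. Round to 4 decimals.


Step 1: Compute log-barrier.
ln values: [1.0473, 1.9416, 1.8733, 1.7192, 1.4793, 1.1019]
phi = -(1.0473 + 1.9416 + 1.8733 + 1.7192 + 1.4793 + 1.1019) = -9.1627
Step 2: Compute augmented objective.
t*f(x) = 2.52*3.99 = 10.0548
Total = 10.0548 - 9.1627 = 0.8921


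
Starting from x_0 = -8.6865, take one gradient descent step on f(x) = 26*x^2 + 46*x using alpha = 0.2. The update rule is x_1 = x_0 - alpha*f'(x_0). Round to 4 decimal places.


We compute the gradient at x_0 and apply the update.
f'(x) = 52*x + 46
f'(-8.6865) = 52*-8.6865 + 46 = -405.698
x_1 = -8.6865 - 0.2*-405.698 = 72.4531


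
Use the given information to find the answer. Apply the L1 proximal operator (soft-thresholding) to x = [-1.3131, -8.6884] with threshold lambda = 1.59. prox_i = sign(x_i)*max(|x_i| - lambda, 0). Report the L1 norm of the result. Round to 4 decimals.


Soft-thresholding with lambda = 1.59:
prox(-1.3131) = sign(-1.3131)*max(|-1.3131| - 1.59, 0) = 0.0
prox(-8.6884) = sign(-8.6884)*max(|-8.6884| - 1.59, 0) = -7.0984
prox(x) = [0.0, -7.0984]
||prox(x)||_1 = 0.0 + 7.0984 = 7.0984


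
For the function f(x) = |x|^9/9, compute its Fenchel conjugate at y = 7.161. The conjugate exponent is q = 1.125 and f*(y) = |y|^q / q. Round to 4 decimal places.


The conjugate exponent q satisfies 1/p + 1/q = 1.
p = 9, so q = 9/(9 - 1) = 1.125
|y|^q = 7.161^1.125 = 9.1589
f*(7.161) = 9.1589 / 1.125 = 8.1413


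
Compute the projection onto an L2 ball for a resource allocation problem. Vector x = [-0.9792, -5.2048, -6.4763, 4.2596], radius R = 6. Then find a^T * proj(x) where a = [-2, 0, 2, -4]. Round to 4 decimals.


Step 1: Compute ||x|| (intermediates to 6 decimals).
||x|| = sqrt((-0.9792)^2 + (-5.2048)^2 + (-6.4763)^2 + 4.2596^2) = 9.388047
Step 2: Project.
Since ||x|| > R, scale = R/||x|| = 6/9.388047 = 0.639111, proj(x) = scale * x
proj(x) = [-0.625817, -3.326445, -4.139075, 2.722357]
Step 3: Dot product.
a^T * proj(x) = -2*(-0.625817) + 0*(-3.326445) + 2*(-4.139075) - 4*2.722357 = -17.9159


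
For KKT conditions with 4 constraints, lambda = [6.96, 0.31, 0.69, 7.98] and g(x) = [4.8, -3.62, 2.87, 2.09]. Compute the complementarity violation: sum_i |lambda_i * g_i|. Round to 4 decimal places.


KKT complementary slackness check:
lambda_1 * g_1 = 6.96 * 4.8 = 33.408
lambda_2 * g_2 = 0.31 * -3.62 = -1.1222
lambda_3 * g_3 = 0.69 * 2.87 = 1.9803
lambda_4 * g_4 = 7.98 * 2.09 = 16.6782
Total violation = 33.408 + 1.1222 + 1.9803 + 16.6782 = 53.1887


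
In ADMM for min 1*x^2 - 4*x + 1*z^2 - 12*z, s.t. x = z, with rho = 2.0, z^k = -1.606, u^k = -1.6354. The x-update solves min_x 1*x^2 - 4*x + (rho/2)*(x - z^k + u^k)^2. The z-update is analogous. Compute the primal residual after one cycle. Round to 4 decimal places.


ADMM iteration with rho = 2.0, z^k = -1.606, u^k = -1.6354
Step 1: x-update.
Minimize 1*x^2 - 4*x + (2.0/2)*(x + 1.606 - 1.6354)^2
FOC: (2*1 + 2.0)*x = 4 + 2.0*(-1.606 + 1.6354)
x^{k+1} = 1.0147
Step 2: z-update.
Minimize 1*z^2 - 12*z + (2.0/2)*(1.0147 - z - 1.6354)^2
FOC: (2*1 + 2.0)*z = 12 + 2.0*(1.0147 - 1.6354)
z^{k+1} = 2.6897
Step 3: u-update.
u^{k+1} = -1.6354 + 1.0147 - 2.6897 = -3.3104
Step 4: Primal residual = |1.0147 - 2.6897| = 1.675


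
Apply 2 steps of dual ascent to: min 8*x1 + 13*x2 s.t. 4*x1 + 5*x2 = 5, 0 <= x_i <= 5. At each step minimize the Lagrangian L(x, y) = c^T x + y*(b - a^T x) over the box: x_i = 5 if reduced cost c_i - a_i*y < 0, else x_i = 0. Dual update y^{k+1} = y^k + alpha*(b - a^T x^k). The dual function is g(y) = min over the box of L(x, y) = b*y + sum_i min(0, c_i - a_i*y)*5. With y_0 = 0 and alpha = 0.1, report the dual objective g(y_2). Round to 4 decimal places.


Dual ascent for LP: min 8*x1 + 13*x2, 4*x1 + 5*x2 = 5, 0 <= x_i <= 5
Step 1: y^k = 0.0, reduced costs: (8.0, 13.0)
  x^k = (0.0, 0.0), subgradient = b - a^T x = 5.0
  y^{k+1} = 0.0 + 0.1*5.0 = 0.5
Step 2: y^k = 0.5, reduced costs: (6.0, 10.5)
  x^k = (0.0, 0.0), subgradient = b - a^T x = 5.0
  y^{k+1} = 0.5 + 0.1*5.0 = 1.0
Dual objective at y_2 = 1.0: reduced costs (4.0, 8.0), box minimizer x = (0.0, 0.0)
g(y_2) = b*y + (c1 - a1*y)*x1 + (c2 - a2*y)*x2 = 5*1.0 + 4.0*0.0 + 8.0*0.0 = 5.0 + 0.0 + 0.0 = 5.0


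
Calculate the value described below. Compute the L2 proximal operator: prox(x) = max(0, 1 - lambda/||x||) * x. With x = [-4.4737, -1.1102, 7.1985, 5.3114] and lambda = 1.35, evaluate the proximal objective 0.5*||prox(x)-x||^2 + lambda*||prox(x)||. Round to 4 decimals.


Step 1: Compute ||x||.
||x|| = 10.0636
Step 2: Compute scaling factor.
scale = max(0, 1 - 1.35/10.0636) = 0.8659
Step 3: prox(x) = [-3.8736, -0.9613, 6.2328, 4.5989]
||prox(x)|| = 8.7136
Step 4: Proximal objective.
0.5*||prox-x||^2 = 0.9113
lambda*||prox|| = 11.7634
Total = 12.6746


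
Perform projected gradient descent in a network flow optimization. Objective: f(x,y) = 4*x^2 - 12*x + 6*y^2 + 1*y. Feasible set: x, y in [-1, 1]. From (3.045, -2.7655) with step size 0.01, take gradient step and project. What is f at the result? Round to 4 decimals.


Step 1: Compute gradient at (3.045, -2.7655).
grad_x = 2*4*3.045 - 12 = 12.36
grad_y = 2*6*-2.7655 + 1 = -32.186
Step 2: Gradient step.
x_raw = 3.045 - 0.01*12.36 = 2.9214
y_raw = -2.7655 - 0.01*-32.186 = -2.4436
Step 3: Project onto [-1, 1].
x_proj = clip(2.9214) = 1.0
y_proj = clip(-2.4436) = -1.0
Step 4: Evaluate f.
f(1.0, -1.0) = -3.0


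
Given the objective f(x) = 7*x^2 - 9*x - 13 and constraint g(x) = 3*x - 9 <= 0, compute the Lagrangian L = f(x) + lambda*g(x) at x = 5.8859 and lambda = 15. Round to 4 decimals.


Step 1: Evaluate f(x).
f(5.8859) = 7*5.8859^2 - 9*5.8859 - 13 = 176.5336
Step 2: Evaluate g(x).
g(5.8859) = 3*5.8859 - 9 = 8.6577
Step 3: Compute Lagrangian.
L = 176.5336 + 15*8.6577 = 306.3991


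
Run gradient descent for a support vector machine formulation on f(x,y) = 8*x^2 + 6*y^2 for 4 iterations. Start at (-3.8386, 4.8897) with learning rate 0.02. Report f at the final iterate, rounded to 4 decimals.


Gradient descent on f(x,y) = 8*x^2 + 6*y^2.
Starting point: (-3.8386, 4.8897), alpha = 0.02
Step 1: grad_x = 2*8*-3.8386 = -61.4176, grad_y = 2*6*4.8897 = 58.6764
  x_1 = -3.8386 - 0.02*-61.4176 = -2.6102
  y_1 = 4.8897 - 0.02*58.6764 = 3.7162
Step 2: grad_x = 2*8*-2.6102 = -41.764, grad_y = 2*6*3.7162 = 44.5941
  x_2 = -2.6102 - 0.02*-41.764 = -1.775
  y_2 = 3.7162 - 0.02*44.5941 = 2.8243
Step 3: grad_x = 2*8*-1.775 = -28.3995, grad_y = 2*6*2.8243 = 33.8915
  x_3 = -1.775 - 0.02*-28.3995 = -1.207
  y_3 = 2.8243 - 0.02*33.8915 = 2.1465
Step 4: grad_x = 2*8*-1.207 = -19.3117, grad_y = 2*6*2.1465 = 25.7575
  x_4 = -1.207 - 0.02*-19.3117 = -0.8207
  y_4 = 2.1465 - 0.02*25.7575 = 1.6313
f(-0.8207, 1.6313) = 8*(-0.8207)^2 + 6*1.6313^2 = 21.356


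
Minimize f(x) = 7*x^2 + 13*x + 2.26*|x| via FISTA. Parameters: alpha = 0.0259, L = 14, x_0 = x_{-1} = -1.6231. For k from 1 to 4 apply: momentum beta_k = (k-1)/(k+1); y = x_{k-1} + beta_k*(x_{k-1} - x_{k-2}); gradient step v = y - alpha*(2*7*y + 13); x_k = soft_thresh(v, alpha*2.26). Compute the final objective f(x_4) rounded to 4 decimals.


FISTA on f(x) = 7*x^2 + 13*x + 2.26*|x|
L = 14, alpha = 0.0259
Iteration 1: beta = 0.0, y = -1.6231 + 0.0*(-1.6231 + 1.6231) = -1.6231
  grad(y) = -9.7234, v = y - alpha*grad = -1.3713
  prox(v) = soft_thresh(-1.3713, 0.0585) = -1.3127
Iteration 2: beta = 0.3333, y = -1.3127 + 0.3333*(-1.3127 + 1.6231) = -1.2093
  grad(y) = -3.9298, v = y - alpha*grad = -1.1075
  prox(v) = soft_thresh(-1.1075, 0.0585) = -1.049
Iteration 3: beta = 0.5, y = -1.049 + 0.5*(-1.049 + 1.3127) = -0.9171
  grad(y) = 0.161, v = y - alpha*grad = -0.9212
  prox(v) = soft_thresh(-0.9212, 0.0585) = -0.8627
Iteration 4: beta = 0.6, y = -0.8627 + 0.6*(-0.8627 + 1.049) = -0.751
  grad(y) = 2.4866, v = y - alpha*grad = -0.8154
  prox(v) = soft_thresh(-0.8154, 0.0585) = -0.7568
f(x_4) = 7*(-0.7568)^2 + 13*(-0.7568) + 2.26*|-0.7568| = -4.1188


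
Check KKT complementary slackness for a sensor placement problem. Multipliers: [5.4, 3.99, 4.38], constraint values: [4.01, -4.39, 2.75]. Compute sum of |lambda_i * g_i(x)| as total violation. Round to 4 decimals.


KKT complementary slackness check:
lambda_1 * g_1 = 5.4 * 4.01 = 21.654
lambda_2 * g_2 = 3.99 * -4.39 = -17.5161
lambda_3 * g_3 = 4.38 * 2.75 = 12.045
Total violation = 21.654 + 17.5161 + 12.045 = 51.2151


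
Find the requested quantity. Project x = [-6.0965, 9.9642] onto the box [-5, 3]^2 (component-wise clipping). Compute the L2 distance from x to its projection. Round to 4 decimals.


Project each component onto [-5, 3].
clip(-6.0965) = -5.0, clip(9.9642) = 3.0
Projection = [-5.0, 3.0]
Squared diffs: [1.2023, 48.5001]
Distance = sqrt(49.7024) = 7.05


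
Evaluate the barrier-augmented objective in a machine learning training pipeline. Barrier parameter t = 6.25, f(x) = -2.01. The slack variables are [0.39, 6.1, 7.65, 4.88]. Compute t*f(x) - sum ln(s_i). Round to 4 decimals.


Step 1: Compute log-barrier.
ln values: [-0.9416, 1.8083, 2.0347, 1.5851]
phi = -(-0.9416 + 1.8083 + 2.0347 + 1.5851) = -4.4865
Step 2: Compute augmented objective.
t*f(x) = 6.25*-2.01 = -12.5625
Total = -12.5625 - 4.4865 = -17.049


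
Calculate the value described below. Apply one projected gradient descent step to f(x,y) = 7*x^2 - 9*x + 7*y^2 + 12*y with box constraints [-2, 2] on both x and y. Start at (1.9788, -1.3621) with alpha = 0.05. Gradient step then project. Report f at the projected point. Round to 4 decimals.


Step 1: Compute gradient at (1.9788, -1.3621).
grad_x = 2*7*1.9788 - 9 = 18.7032
grad_y = 2*7*-1.3621 + 12 = -7.0694
Step 2: Gradient step.
x_raw = 1.9788 - 0.05*18.7032 = 1.0436
y_raw = -1.3621 - 0.05*-7.0694 = -1.0086
Step 3: Project onto [-2, 2].
x_proj = clip(1.0436) = 1.0436
y_proj = clip(-1.0086) = -1.0086
Step 4: Evaluate f.
f(1.0436, -1.0086) = -6.7507


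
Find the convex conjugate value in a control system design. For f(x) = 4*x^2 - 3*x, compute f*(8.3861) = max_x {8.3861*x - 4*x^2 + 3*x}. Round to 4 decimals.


f*(y) = sup_x {y*x - a*x^2 - b*x} = sup_x {(y-b)*x - a*x^2}
FOC: (y - b) - 2a*x = 0 => x* = (y - b)/(2a)
x* = (8.3861 + 3)/(2*4) = 1.4233
f*(8.3861) = (y-b)^2/(4a) = (8.3861 + 3)^2/(4*4)
= 129.6433/16 = 8.1027


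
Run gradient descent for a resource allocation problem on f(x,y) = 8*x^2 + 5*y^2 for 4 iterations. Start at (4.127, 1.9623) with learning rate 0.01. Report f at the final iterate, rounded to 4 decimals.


Gradient descent on f(x,y) = 8*x^2 + 5*y^2.
Starting point: (4.127, 1.9623), alpha = 0.01
Step 1: grad_x = 2*8*4.127 = 66.032, grad_y = 2*5*1.9623 = 19.623
  x_1 = 4.127 - 0.01*66.032 = 3.4667
  y_1 = 1.9623 - 0.01*19.623 = 1.7661
Step 2: grad_x = 2*8*3.4667 = 55.4669, grad_y = 2*5*1.7661 = 17.6607
  x_2 = 3.4667 - 0.01*55.4669 = 2.912
  y_2 = 1.7661 - 0.01*17.6607 = 1.5895
Step 3: grad_x = 2*8*2.912 = 46.5922, grad_y = 2*5*1.5895 = 15.8946
  x_3 = 2.912 - 0.01*46.5922 = 2.4461
  y_3 = 1.5895 - 0.01*15.8946 = 1.4305
Step 4: grad_x = 2*8*2.4461 = 39.1374, grad_y = 2*5*1.4305 = 14.3052
  x_4 = 2.4461 - 0.01*39.1374 = 2.0547
  y_4 = 1.4305 - 0.01*14.3052 = 1.2875
f(2.0547, 1.2875) = 8*2.0547^2 + 5*1.2875^2 = 42.0627


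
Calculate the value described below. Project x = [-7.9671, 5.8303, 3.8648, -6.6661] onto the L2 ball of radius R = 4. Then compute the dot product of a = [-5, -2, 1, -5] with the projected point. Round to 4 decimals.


Step 1: Compute ||x|| (intermediates to 6 decimals).
||x|| = sqrt((-7.9671)^2 + 5.8303^2 + 3.8648^2 + (-6.6661)^2) = 12.523604
Step 2: Project.
Since ||x|| > R, scale = R/||x|| = 4/12.523604 = 0.319397, proj(x) = scale * x
proj(x) = [-2.544668, 1.86218, 1.234406, -2.129132]
Step 3: Dot product.
a^T * proj(x) = -5*(-2.544668) - 2*1.86218 + 1*1.234406 - 5*(-2.129132) = 20.879


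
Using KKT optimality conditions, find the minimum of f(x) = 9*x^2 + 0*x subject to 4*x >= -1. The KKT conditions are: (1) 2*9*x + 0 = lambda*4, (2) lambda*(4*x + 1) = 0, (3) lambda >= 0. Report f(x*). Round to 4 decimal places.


Step 1: Try lambda = 0 (constraint inactive).
Stationarity: 2*9*x + 0 = 0
x* = 0/(2*9) = 0.0
Check constraint: 4*0.0 = 0.0 >= -1 -- satisfied.
Step 2: Compute optimal value.
f(x*) = 9*0.0^2 + 0*0.0 = 0.0


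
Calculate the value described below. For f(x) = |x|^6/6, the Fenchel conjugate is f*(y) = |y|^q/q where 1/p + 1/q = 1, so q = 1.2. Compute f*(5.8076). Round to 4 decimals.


The conjugate exponent q satisfies 1/p + 1/q = 1.
p = 6, so q = 6/(6 - 1) = 1.2
|y|^q = 5.8076^1.2 = 8.2565
f*(5.8076) = 8.2565 / 1.2 = 6.8804


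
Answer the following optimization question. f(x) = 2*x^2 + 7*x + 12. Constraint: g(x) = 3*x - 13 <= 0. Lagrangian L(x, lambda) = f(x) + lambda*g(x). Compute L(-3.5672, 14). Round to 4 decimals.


Step 1: Evaluate f(x).
f(-3.5672) = 2*(-3.5672)^2 + 7*(-3.5672) + 12 = 12.4794
Step 2: Evaluate g(x).
g(-3.5672) = 3*-3.5672 - 13 = -23.7016
Step 3: Compute Lagrangian.
L = 12.4794 + 14*-23.7016 = -319.343


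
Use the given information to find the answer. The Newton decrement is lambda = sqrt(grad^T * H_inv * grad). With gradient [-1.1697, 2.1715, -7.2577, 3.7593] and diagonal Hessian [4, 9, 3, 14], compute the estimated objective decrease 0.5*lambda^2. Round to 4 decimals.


Step 1: H is diagonal, so H^(-1) * g = [-0.2924, 0.2413, -2.4192, 0.2685].
Step 2: g^T H^(-1) g = sum_i g_i^2 / H_ii
  = (-1.1697)^2/4 + (2.1715)^2/9 + (-7.2577)^2/3 + (3.7593)^2/14
  = 0.342 + 0.5239 + 17.5581 + 1.0095 = 19.4335
Step 3: Objective decrease = 0.5 * g^T H^(-1) g = 9.7168


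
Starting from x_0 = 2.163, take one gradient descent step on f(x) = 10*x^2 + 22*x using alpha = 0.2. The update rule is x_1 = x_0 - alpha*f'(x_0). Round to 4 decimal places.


We compute the gradient at x_0 and apply the update.
f'(x) = 20*x + 22
f'(2.163) = 20*2.163 + 22 = 65.26
x_1 = 2.163 - 0.2*65.26 = -10.889


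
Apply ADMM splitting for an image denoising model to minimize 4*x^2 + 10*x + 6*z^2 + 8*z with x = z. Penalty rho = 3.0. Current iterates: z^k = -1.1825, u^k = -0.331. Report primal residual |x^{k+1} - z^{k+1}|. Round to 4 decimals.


ADMM iteration with rho = 3.0, z^k = -1.1825, u^k = -0.331
Step 1: x-update.
Minimize 4*x^2 + 10*x + (3.0/2)*(x + 1.1825 - 0.331)^2
FOC: (2*4 + 3.0)*x = -10 + 3.0*(-1.1825 + 0.331)
x^{k+1} = -1.1413
Step 2: z-update.
Minimize 6*z^2 + 8*z + (3.0/2)*(-1.1413 - z - 0.331)^2
FOC: (2*6 + 3.0)*z = -8 + 3.0*(-1.1413 - 0.331)
z^{k+1} = -0.8278
Step 3: u-update.
u^{k+1} = -0.331 - 1.1413 + 0.8278 = -0.6445
Step 4: Primal residual = |-1.1413 + 0.8278| = 0.3135


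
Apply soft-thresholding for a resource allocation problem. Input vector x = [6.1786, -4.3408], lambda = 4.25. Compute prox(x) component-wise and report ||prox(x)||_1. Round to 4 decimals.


Soft-thresholding with lambda = 4.25:
prox(6.1786) = sign(6.1786)*max(|6.1786| - 4.25, 0) = 1.9286
prox(-4.3408) = sign(-4.3408)*max(|-4.3408| - 4.25, 0) = -0.0908
prox(x) = [1.9286, -0.0908]
||prox(x)||_1 = 1.9286 + 0.0908 = 2.0194


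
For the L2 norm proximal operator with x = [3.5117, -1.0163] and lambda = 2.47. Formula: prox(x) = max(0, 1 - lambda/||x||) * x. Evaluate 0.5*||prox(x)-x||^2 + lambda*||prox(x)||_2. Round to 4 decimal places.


Step 1: Compute ||x||.
||x|| = 3.6558
Step 2: Compute scaling factor.
scale = max(0, 1 - 2.47/3.6558) = 0.3244
Step 3: prox(x) = [1.1391, -0.3296]
||prox(x)|| = 1.1858
Step 4: Proximal objective.
0.5*||prox-x||^2 = 3.0505
lambda*||prox|| = 2.9289
Total = 5.9794


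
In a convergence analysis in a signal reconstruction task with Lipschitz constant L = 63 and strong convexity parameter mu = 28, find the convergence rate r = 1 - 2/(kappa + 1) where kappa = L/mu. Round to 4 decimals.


Step 1: Compute the condition number.
kappa = L/mu = 63/28 = 2.25
Step 2: Compute the convergence rate.
r = 1 - 2/(kappa + 1) = 1 - 2*mu/(L + mu) = (L - mu)/(L + mu) = 35/91 = 0.3846


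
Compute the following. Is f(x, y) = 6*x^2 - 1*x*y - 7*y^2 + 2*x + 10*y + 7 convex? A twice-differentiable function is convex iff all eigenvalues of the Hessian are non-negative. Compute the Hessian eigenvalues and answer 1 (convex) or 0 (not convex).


The Hessian of f(x,y) = 6*x^2 - 1*x*y - 7*y^2 + 2*x + 10*y + 7 is:
H = [[12, -1], [-1, -14]]
Trace = 12 - 14 = -2
Determinant = 12*-14 - (-1)^2 = -169
Discriminant = (-2)^2 - 4*-169 = 680.0
Eigenvalues: lambda_1 = -14.0384, lambda_2 = 12.0384
The function is not convex.

0


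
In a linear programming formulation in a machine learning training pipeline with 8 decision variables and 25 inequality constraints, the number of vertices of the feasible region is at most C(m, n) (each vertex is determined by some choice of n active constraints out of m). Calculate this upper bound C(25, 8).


Each vertex corresponds to some choice of n active constraints out of m, so the number of vertices is at most C(m, n) = m! / (n!(m-n)!).
m = 25, n = 8
Numerator: 25 * 24 * 23 * 22 * 21 * 20 * 19 * 18
Denominator: 8! = 40320
C(25, 8) = 1081575


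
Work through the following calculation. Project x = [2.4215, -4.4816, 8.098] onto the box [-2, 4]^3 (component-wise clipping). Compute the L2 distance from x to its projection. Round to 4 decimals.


Project each component onto [-2, 4].
clip(2.4215) = 2.4215, clip(-4.4816) = -2.0, clip(8.098) = 4.0
Projection = [2.4215, -2.0, 4.0]
Squared diffs: [0.0, 6.1583, 16.7936]
Distance = sqrt(22.9519) = 4.7908


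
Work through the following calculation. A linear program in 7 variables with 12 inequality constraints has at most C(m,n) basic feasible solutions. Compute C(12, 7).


Each vertex corresponds to some choice of n active constraints out of m, so the number of vertices is at most C(m, n) = m! / (n!(m-n)!).
m = 12, n = 7
Numerator: 12 * 11 * 10 * 9 * 8 * 7 * 6
Denominator: 7! = 5040
C(12, 7) = 792


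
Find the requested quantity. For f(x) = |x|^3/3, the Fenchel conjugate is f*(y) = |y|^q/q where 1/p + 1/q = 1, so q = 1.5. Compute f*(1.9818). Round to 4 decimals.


The conjugate exponent q satisfies 1/p + 1/q = 1.
p = 3, so q = 3/(3 - 1) = 1.5
|y|^q = 1.9818^1.5 = 2.7899
f*(1.9818) = 2.7899 / 1.5 = 1.8599


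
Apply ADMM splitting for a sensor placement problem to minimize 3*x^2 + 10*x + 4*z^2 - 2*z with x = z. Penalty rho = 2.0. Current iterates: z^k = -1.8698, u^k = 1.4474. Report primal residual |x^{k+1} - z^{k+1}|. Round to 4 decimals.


ADMM iteration with rho = 2.0, z^k = -1.8698, u^k = 1.4474
Step 1: x-update.
Minimize 3*x^2 + 10*x + (2.0/2)*(x + 1.8698 + 1.4474)^2
FOC: (2*3 + 2.0)*x = -10 + 2.0*(-1.8698 - 1.4474)
x^{k+1} = -2.0793
Step 2: z-update.
Minimize 4*z^2 - 2*z + (2.0/2)*(-2.0793 - z + 1.4474)^2
FOC: (2*4 + 2.0)*z = 2 + 2.0*(-2.0793 + 1.4474)
z^{k+1} = 0.0736
Step 3: u-update.
u^{k+1} = 1.4474 - 2.0793 - 0.0736 = -0.7055
Step 4: Primal residual = |-2.0793 - 0.0736| = 2.1529


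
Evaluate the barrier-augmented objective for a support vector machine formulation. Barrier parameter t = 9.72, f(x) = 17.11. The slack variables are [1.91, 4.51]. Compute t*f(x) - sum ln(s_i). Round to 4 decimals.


Step 1: Compute log-barrier.
ln values: [0.6471, 1.5063]
phi = -(0.6471 + 1.5063) = -2.1534
Step 2: Compute augmented objective.
t*f(x) = 9.72*17.11 = 166.3092
Total = 166.3092 - 2.1534 = 164.1558


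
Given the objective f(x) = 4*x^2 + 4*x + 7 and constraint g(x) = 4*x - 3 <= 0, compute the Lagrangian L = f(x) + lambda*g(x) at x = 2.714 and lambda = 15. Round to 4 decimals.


Step 1: Evaluate f(x).
f(2.714) = 4*2.714^2 + 4*2.714 + 7 = 47.3192
Step 2: Evaluate g(x).
g(2.714) = 4*2.714 - 3 = 7.856
Step 3: Compute Lagrangian.
L = 47.3192 + 15*7.856 = 165.1592


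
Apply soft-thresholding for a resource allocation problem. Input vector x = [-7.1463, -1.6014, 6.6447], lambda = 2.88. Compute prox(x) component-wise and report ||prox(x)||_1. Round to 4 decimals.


Soft-thresholding with lambda = 2.88:
prox(-7.1463) = sign(-7.1463)*max(|-7.1463| - 2.88, 0) = -4.2663
prox(-1.6014) = sign(-1.6014)*max(|-1.6014| - 2.88, 0) = 0.0
prox(6.6447) = sign(6.6447)*max(|6.6447| - 2.88, 0) = 3.7647
prox(x) = [-4.2663, 0.0, 3.7647]
||prox(x)||_1 = 4.2663 + 0.0 + 3.7647 = 8.031


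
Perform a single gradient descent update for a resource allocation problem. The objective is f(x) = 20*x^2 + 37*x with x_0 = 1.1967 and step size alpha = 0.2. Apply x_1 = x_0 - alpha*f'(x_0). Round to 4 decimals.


We compute the gradient at x_0 and apply the update.
f'(x) = 40*x + 37
f'(1.1967) = 40*1.1967 + 37 = 84.868
x_1 = 1.1967 - 0.2*84.868 = -15.7769


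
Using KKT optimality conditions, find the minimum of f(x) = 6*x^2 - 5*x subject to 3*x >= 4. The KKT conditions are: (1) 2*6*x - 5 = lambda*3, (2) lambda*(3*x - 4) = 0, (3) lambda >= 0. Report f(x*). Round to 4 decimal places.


Step 1: Try lambda = 0 (constraint inactive).
x_unc = 5/(2*6) = 0.4167
Check: 3*0.4167 = 1.2501 < 4 -- violated!
Step 2: Constraint must be active: 3*x = 4
x* = 4/3 = 1.3333 (rounded; the exact value 4/3 is used below)
lambda = (2*6*(4/3) - 5)/3 = 3.6667
Step 3: Compute optimal value.
f(x*) = 6*(4/3)^2 - 5*(4/3) = 4.0


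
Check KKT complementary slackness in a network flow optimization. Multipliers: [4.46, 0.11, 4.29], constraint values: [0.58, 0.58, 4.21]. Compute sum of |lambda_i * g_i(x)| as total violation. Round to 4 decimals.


KKT complementary slackness check:
lambda_1 * g_1 = 4.46 * 0.58 = 2.5868
lambda_2 * g_2 = 0.11 * 0.58 = 0.0638
lambda_3 * g_3 = 4.29 * 4.21 = 18.0609
Total violation = 2.5868 + 0.0638 + 18.0609 = 20.7115


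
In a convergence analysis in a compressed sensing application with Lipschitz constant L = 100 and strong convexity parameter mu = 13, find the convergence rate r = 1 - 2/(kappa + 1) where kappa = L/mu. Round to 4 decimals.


Step 1: Compute the condition number.
kappa = L/mu = 100/13 = 7.6923
Step 2: Compute the convergence rate.
r = 1 - 2/(kappa + 1) = 1 - 2*mu/(L + mu) = (L - mu)/(L + mu) = 87/113 = 0.7699


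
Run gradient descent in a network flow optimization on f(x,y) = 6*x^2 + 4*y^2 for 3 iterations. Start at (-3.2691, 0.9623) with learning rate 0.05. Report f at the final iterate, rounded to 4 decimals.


Gradient descent on f(x,y) = 6*x^2 + 4*y^2.
Starting point: (-3.2691, 0.9623), alpha = 0.05
Step 1: grad_x = 2*6*-3.2691 = -39.2292, grad_y = 2*4*0.9623 = 7.6984
  x_1 = -3.2691 - 0.05*-39.2292 = -1.3076
  y_1 = 0.9623 - 0.05*7.6984 = 0.5774
Step 2: grad_x = 2*6*-1.3076 = -15.6917, grad_y = 2*4*0.5774 = 4.619
  x_2 = -1.3076 - 0.05*-15.6917 = -0.5231
  y_2 = 0.5774 - 0.05*4.619 = 0.3464
Step 3: grad_x = 2*6*-0.5231 = -6.2767, grad_y = 2*4*0.3464 = 2.7714
  x_3 = -0.5231 - 0.05*-6.2767 = -0.2092
  y_3 = 0.3464 - 0.05*2.7714 = 0.2079
f(-0.2092, 0.2079) = 6*(-0.2092)^2 + 4*0.2079^2 = 0.4355


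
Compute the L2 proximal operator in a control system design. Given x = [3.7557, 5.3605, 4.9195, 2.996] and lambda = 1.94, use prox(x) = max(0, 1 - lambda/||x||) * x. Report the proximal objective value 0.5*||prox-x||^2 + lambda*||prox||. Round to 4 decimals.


Step 1: Compute ||x||.
||x|| = 8.7188
Step 2: Compute scaling factor.
scale = max(0, 1 - 1.94/8.7188) = 0.7775
Step 3: prox(x) = [2.92, 4.1677, 3.8249, 2.3294]
||prox(x)|| = 6.7788
Step 4: Proximal objective.
0.5*||prox-x||^2 = 1.8818
lambda*||prox|| = 13.1509
Total = 15.0327


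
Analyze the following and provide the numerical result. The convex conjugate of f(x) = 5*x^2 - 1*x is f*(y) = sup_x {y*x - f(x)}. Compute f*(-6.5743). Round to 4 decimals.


f*(y) = sup_x {y*x - a*x^2 - b*x} = sup_x {(y-b)*x - a*x^2}
FOC: (y - b) - 2a*x = 0 => x* = (y - b)/(2a)
x* = (-6.5743 + 1)/(2*5) = -0.5574
f*(-6.5743) = (y-b)^2/(4a) = (-6.5743 + 1)^2/(4*5)
= 31.0728/20 = 1.5536


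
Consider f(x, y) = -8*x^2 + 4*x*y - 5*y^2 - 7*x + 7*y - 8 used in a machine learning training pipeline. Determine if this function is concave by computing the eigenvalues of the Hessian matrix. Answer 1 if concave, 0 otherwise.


The Hessian of f(x,y) = -8*x^2 + 4*x*y - 5*y^2 - 7*x + 7*y - 8 is:
H = [[-16, 4], [4, -10]]
Trace = -16 - 10 = -26
Determinant = -16*-10 - (4)^2 = 144
Discriminant = (-26)^2 - 4*144 = 100.0
Eigenvalues: lambda_1 = -18.0, lambda_2 = -8.0
The function is concave.

1


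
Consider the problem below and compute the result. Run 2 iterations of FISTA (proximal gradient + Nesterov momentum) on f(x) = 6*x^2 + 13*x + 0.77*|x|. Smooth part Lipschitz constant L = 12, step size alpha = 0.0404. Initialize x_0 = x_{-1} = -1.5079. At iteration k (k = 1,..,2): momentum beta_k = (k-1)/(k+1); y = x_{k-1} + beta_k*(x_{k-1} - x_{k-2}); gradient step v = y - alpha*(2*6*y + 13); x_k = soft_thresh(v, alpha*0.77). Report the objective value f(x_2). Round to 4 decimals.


FISTA on f(x) = 6*x^2 + 13*x + 0.77*|x|
L = 12, alpha = 0.0404
Iteration 1: beta = 0.0, y = -1.5079 + 0.0*(-1.5079 + 1.5079) = -1.5079
  grad(y) = -5.0948, v = y - alpha*grad = -1.3021
  prox(v) = soft_thresh(-1.3021, 0.0311) = -1.271
Iteration 2: beta = 0.3333, y = -1.271 + 0.3333*(-1.271 + 1.5079) = -1.192
  grad(y) = -1.3038, v = y - alpha*grad = -1.1393
  prox(v) = soft_thresh(-1.1393, 0.0311) = -1.1082
f(x_2) = 6*(-1.1082)^2 + 13*(-1.1082) + 0.77*|-1.1082| = -6.1846


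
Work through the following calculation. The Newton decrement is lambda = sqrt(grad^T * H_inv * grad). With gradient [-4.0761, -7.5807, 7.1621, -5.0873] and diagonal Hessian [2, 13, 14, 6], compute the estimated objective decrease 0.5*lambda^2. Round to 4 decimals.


Step 1: H is diagonal, so H^(-1) * g = [-2.0381, -0.5831, 0.5116, -0.8479].
Step 2: g^T H^(-1) g = sum_i g_i^2 / H_ii
  = (-4.0761)^2/2 + (-7.5807)^2/13 + (7.1621)^2/14 + (-5.0873)^2/6
  = 8.3073 + 4.4205 + 3.664 + 4.3134 = 20.7052
Step 3: Objective decrease = 0.5 * g^T H^(-1) g = 10.3526


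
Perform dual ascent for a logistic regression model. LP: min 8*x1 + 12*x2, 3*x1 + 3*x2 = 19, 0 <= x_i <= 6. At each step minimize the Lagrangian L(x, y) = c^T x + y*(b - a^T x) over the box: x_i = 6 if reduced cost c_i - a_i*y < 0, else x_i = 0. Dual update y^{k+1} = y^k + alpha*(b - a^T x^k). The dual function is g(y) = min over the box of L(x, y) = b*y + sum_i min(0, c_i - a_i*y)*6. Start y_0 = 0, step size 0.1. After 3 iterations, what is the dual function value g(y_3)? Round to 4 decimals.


Dual ascent for LP: min 8*x1 + 12*x2, 3*x1 + 3*x2 = 19, 0 <= x_i <= 6
Step 1: y^k = 0.0, reduced costs: (8.0, 12.0)
  x^k = (0.0, 0.0), subgradient = b - a^T x = 19.0
  y^{k+1} = 0.0 + 0.1*19.0 = 1.9
Step 2: y^k = 1.9, reduced costs: (2.3, 6.3)
  x^k = (0.0, 0.0), subgradient = b - a^T x = 19.0
  y^{k+1} = 1.9 + 0.1*19.0 = 3.8
Step 3: y^k = 3.8, reduced costs: (-3.4, 0.6)
  x^k = (6.0, 0.0), subgradient = b - a^T x = 1.0
  y^{k+1} = 3.8 + 0.1*1.0 = 3.9
Dual objective at y_3 = 3.9: reduced costs (-3.7, 0.3), box minimizer x = (6.0, 0.0)
g(y_3) = b*y + (c1 - a1*y)*x1 + (c2 - a2*y)*x2 = 19*3.9 + (-3.7)*6.0 + 0.3*0.0 = 74.1 - 22.2 + 0.0 = 51.9


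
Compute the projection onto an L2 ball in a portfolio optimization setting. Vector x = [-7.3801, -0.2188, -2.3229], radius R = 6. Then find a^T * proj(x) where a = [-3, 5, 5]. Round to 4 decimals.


Step 1: Compute ||x|| (intermediates to 6 decimals).
||x|| = sqrt((-7.3801)^2 + (-0.2188)^2 + (-2.3229)^2) = 7.74013
Step 2: Project.
Since ||x|| > R, scale = R/||x|| = 6/7.74013 = 0.775181, proj(x) = scale * x
proj(x) = [-5.720913, -0.16961, -1.800668]
Step 3: Dot product.
a^T * proj(x) = -3*(-5.720913) + 5*(-0.16961) + 5*(-1.800668) = 7.3113


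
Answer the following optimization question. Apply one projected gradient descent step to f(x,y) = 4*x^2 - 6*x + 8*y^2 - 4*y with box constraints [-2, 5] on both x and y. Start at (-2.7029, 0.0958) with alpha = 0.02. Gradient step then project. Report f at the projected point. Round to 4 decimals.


Step 1: Compute gradient at (-2.7029, 0.0958).
grad_x = 2*4*-2.7029 - 6 = -27.6232
grad_y = 2*8*0.0958 - 4 = -2.4672
Step 2: Gradient step.
x_raw = -2.7029 - 0.02*-27.6232 = -2.1504
y_raw = 0.0958 - 0.02*-2.4672 = 0.1451
Step 3: Project onto [-2, 5].
x_proj = clip(-2.1504) = -2.0
y_proj = clip(0.1451) = 0.1451
Step 4: Evaluate f.
f(-2.0, 0.1451) = 27.588


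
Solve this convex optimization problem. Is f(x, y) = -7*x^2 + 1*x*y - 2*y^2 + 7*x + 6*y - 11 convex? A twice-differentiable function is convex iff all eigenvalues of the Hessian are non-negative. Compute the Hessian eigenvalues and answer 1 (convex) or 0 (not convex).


The Hessian of f(x,y) = -7*x^2 + 1*x*y - 2*y^2 + 7*x + 6*y - 11 is:
H = [[-14, 1], [1, -4]]
Trace = -14 - 4 = -18
Determinant = -14*-4 - (1)^2 = 55
Discriminant = (-18)^2 - 4*55 = 104.0
Eigenvalues: lambda_1 = -14.099, lambda_2 = -3.901
The function is not convex.

0


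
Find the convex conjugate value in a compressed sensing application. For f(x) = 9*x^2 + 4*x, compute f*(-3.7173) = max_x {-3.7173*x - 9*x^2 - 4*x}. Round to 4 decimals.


f*(y) = sup_x {y*x - a*x^2 - b*x} = sup_x {(y-b)*x - a*x^2}
FOC: (y - b) - 2a*x = 0 => x* = (y - b)/(2a)
x* = (-3.7173 - 4)/(2*9) = -0.4287
f*(-3.7173) = (y-b)^2/(4a) = (-3.7173 - 4)^2/(4*9)
= 59.5567/36 = 1.6544


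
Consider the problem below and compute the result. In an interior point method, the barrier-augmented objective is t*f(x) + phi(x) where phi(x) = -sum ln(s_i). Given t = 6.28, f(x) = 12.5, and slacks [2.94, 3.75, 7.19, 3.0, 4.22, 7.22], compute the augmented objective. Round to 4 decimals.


Step 1: Compute log-barrier.
ln values: [1.0784, 1.3218, 1.9727, 1.0986, 1.4398, 1.9769]
phi = -(1.0784 + 1.3218 + 1.9727 + 1.0986 + 1.4398 + 1.9769) = -8.8882
Step 2: Compute augmented objective.
t*f(x) = 6.28*12.5 = 78.5
Total = 78.5 - 8.8882 = 69.6118


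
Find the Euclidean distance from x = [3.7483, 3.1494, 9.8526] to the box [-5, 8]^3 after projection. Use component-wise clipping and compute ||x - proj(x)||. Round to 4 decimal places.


Project each component onto [-5, 8].
clip(3.7483) = 3.7483, clip(3.1494) = 3.1494, clip(9.8526) = 8.0
Projection = [3.7483, 3.1494, 8.0]
Squared diffs: [0.0, 0.0, 3.4321]
Distance = sqrt(3.4321) = 1.8526


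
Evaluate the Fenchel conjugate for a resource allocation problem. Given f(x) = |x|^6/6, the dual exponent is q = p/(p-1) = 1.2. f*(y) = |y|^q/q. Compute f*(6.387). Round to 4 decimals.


The conjugate exponent q satisfies 1/p + 1/q = 1.
p = 6, so q = 6/(6 - 1) = 1.2
|y|^q = 6.387^1.2 = 9.2546
f*(6.387) = 9.2546 / 1.2 = 7.7121


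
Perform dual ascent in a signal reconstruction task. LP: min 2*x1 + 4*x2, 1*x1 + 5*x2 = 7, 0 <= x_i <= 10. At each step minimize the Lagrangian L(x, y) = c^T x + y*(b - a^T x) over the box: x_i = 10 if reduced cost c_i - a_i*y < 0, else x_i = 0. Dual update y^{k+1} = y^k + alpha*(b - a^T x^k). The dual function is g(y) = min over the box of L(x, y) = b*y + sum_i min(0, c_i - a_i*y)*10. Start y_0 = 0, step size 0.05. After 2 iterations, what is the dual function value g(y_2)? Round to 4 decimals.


Dual ascent for LP: min 2*x1 + 4*x2, 1*x1 + 5*x2 = 7, 0 <= x_i <= 10
Step 1: y^k = 0.0, reduced costs: (2.0, 4.0)
  x^k = (0.0, 0.0), subgradient = b - a^T x = 7.0
  y^{k+1} = 0.0 + 0.05*7.0 = 0.35
Step 2: y^k = 0.35, reduced costs: (1.65, 2.25)
  x^k = (0.0, 0.0), subgradient = b - a^T x = 7.0
  y^{k+1} = 0.35 + 0.05*7.0 = 0.7
Dual objective at y_2 = 0.7: reduced costs (1.3, 0.5), box minimizer x = (0.0, 0.0)
g(y_2) = b*y + (c1 - a1*y)*x1 + (c2 - a2*y)*x2 = 7*0.7 + 1.3*0.0 + 0.5*0.0 = 4.9 + 0.0 + 0.0 = 4.9


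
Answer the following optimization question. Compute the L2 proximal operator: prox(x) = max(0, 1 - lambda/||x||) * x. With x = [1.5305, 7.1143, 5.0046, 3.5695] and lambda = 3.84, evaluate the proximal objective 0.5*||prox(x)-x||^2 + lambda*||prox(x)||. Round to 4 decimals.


Step 1: Compute ||x||.
||x|| = 9.5259
Step 2: Compute scaling factor.
scale = max(0, 1 - 3.84/9.5259) = 0.5969
Step 3: prox(x) = [0.9135, 4.2464, 2.9872, 2.1306]
||prox(x)|| = 5.6859
Step 4: Proximal objective.
0.5*||prox-x||^2 = 7.3728
lambda*||prox|| = 21.8339
Total = 29.2067


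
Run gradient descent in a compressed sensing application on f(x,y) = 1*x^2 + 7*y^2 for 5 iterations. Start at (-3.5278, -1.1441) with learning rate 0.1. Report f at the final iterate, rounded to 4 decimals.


Gradient descent on f(x,y) = 1*x^2 + 7*y^2.
Starting point: (-3.5278, -1.1441), alpha = 0.1
Step 1: grad_x = 2*1*-3.5278 = -7.0556, grad_y = 2*7*-1.1441 = -16.0174
  x_1 = -3.5278 - 0.1*-7.0556 = -2.8222
  y_1 = -1.1441 - 0.1*-16.0174 = 0.4576
Step 2: grad_x = 2*1*-2.8222 = -5.6445, grad_y = 2*7*0.4576 = 6.407
  x_2 = -2.8222 - 0.1*-5.6445 = -2.2578
  y_2 = 0.4576 - 0.1*6.407 = -0.1831
Step 3: grad_x = 2*1*-2.2578 = -4.5156, grad_y = 2*7*-0.1831 = -2.5628
  x_3 = -2.2578 - 0.1*-4.5156 = -1.8062
  y_3 = -0.1831 - 0.1*-2.5628 = 0.0732
Step 4: grad_x = 2*1*-1.8062 = -3.6125, grad_y = 2*7*0.0732 = 1.0251
  x_4 = -1.8062 - 0.1*-3.6125 = -1.445
  y_4 = 0.0732 - 0.1*1.0251 = -0.0293
Step 5: grad_x = 2*1*-1.445 = -2.89, grad_y = 2*7*-0.0293 = -0.41
  x_5 = -1.445 - 0.1*-2.89 = -1.156
  y_5 = -0.0293 - 0.1*-0.41 = 0.0117
f(-1.156, 0.0117) = 1*(-1.156)^2 + 7*0.0117^2 = 1.3373


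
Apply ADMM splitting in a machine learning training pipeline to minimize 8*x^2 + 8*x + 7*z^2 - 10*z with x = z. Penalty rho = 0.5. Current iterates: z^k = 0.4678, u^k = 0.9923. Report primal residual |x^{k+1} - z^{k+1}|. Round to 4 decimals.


ADMM iteration with rho = 0.5, z^k = 0.4678, u^k = 0.9923
Step 1: x-update.
Minimize 8*x^2 + 8*x + (0.5/2)*(x - 0.4678 + 0.9923)^2
FOC: (2*8 + 0.5)*x = -8 + 0.5*(0.4678 - 0.9923)
x^{k+1} = -0.5007
Step 2: z-update.
Minimize 7*z^2 - 10*z + (0.5/2)*(-0.5007 - z + 0.9923)^2
FOC: (2*7 + 0.5)*z = 10 + 0.5*(-0.5007 + 0.9923)
z^{k+1} = 0.7066
Step 3: u-update.
u^{k+1} = 0.9923 - 0.5007 - 0.7066 = -0.215
Step 4: Primal residual = |-0.5007 - 0.7066| = 1.2073


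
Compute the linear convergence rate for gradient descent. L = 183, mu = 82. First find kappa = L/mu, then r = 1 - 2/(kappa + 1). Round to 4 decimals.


Step 1: Compute the condition number.
kappa = L/mu = 183/82 = 2.2317
Step 2: Compute the convergence rate.
r = 1 - 2/(kappa + 1) = 1 - 2*mu/(L + mu) = (L - mu)/(L + mu) = 101/265 = 0.3811


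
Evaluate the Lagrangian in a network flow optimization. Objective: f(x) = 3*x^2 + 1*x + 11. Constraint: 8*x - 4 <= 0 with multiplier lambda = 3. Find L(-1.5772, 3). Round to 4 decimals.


Step 1: Evaluate f(x).
f(-1.5772) = 3*(-1.5772)^2 + 1*(-1.5772) + 11 = 16.8855
Step 2: Evaluate g(x).
g(-1.5772) = 8*-1.5772 - 4 = -16.6176
Step 3: Compute Lagrangian.
L = 16.8855 + 3*-16.6176 = -32.9673


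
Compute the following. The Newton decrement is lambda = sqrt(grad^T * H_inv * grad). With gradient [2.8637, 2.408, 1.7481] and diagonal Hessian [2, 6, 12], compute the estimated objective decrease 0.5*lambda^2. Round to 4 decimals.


Step 1: H is diagonal, so H^(-1) * g = [1.4319, 0.4013, 0.1457].
Step 2: g^T H^(-1) g = sum_i g_i^2 / H_ii
  = (2.8637)^2/2 + (2.408)^2/6 + (1.7481)^2/12
  = 4.1004 + 0.9664 + 0.2547 = 5.3215
Step 3: Objective decrease = 0.5 * g^T H^(-1) g = 2.6607


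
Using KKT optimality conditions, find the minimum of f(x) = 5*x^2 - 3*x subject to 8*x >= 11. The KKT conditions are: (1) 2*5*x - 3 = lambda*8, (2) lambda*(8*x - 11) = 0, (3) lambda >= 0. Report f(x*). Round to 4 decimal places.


Step 1: Try lambda = 0 (constraint inactive).
x_unc = 3/(2*5) = 0.3
Check: 8*0.3 = 2.4 < 11 -- violated!
Step 2: Constraint must be active: 8*x = 11
x* = 11/8 = 1.375
lambda = (2*5*1.375 - 3)/8 = 1.3438
Step 3: Compute optimal value.
f(x*) = 5*1.375^2 - 3*1.375 = 5.3281


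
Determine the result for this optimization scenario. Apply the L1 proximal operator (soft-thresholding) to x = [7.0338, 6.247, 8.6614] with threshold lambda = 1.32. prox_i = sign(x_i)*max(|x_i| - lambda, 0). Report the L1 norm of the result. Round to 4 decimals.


Soft-thresholding with lambda = 1.32:
prox(7.0338) = sign(7.0338)*max(|7.0338| - 1.32, 0) = 5.7138
prox(6.247) = sign(6.247)*max(|6.247| - 1.32, 0) = 4.927
prox(8.6614) = sign(8.6614)*max(|8.6614| - 1.32, 0) = 7.3414
prox(x) = [5.7138, 4.927, 7.3414]
||prox(x)||_1 = 5.7138 + 4.927 + 7.3414 = 17.9822


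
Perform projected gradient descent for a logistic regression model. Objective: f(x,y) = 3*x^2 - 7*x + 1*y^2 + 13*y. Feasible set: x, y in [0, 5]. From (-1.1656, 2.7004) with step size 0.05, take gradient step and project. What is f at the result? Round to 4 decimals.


Step 1: Compute gradient at (-1.1656, 2.7004).
grad_x = 2*3*-1.1656 - 7 = -13.9936
grad_y = 2*1*2.7004 + 13 = 18.4008
Step 2: Gradient step.
x_raw = -1.1656 - 0.05*-13.9936 = -0.4659
y_raw = 2.7004 - 0.05*18.4008 = 1.7804
Step 3: Project onto [0, 5].
x_proj = clip(-0.4659) = 0.0
y_proj = clip(1.7804) = 1.7804
Step 4: Evaluate f.
f(0.0, 1.7804) = 26.3144
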